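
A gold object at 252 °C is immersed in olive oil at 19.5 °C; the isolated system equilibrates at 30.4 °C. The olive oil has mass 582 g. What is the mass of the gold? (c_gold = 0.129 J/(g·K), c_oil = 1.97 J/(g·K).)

m ≈ 437 g

Heat lost by the gold = heat gained by the oil:
m·0.129·(252 − 30.4) = 582·1.97·(30.4 − 19.5)
28.59 m = 12497  ⇒  m ≈ 437.2 g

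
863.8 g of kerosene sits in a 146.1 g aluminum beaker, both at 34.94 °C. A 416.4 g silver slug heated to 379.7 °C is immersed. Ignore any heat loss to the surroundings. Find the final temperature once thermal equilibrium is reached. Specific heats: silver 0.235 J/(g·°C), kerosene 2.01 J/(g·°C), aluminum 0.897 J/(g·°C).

T_f ≈ 52.1 °C

Let T be the final temperature. ΣQ_i = 0:
416.4*0.235*(T − 379.7) + 863.8*2.01*(T − 34.94) + 146.1*0.897*(T − 34.94) = 0
1965.1 T = 102398
T = 102398 / 1965.1 = 52.1 °C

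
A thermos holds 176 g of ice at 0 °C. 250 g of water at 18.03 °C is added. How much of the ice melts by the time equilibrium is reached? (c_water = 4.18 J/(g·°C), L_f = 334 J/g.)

m_melted ≈ 56.4 g

Water can give up m c ΔT = 250·4.18·18.03 = 18841 J before reaching 0 °C.
To melt every bit of ice: 176·334 = 58784 J.
Since 18841 < 58784 J, not all the ice melts; equilibrium is at 0 °C.
m_melt = 18841 / L_f = 56.41 g.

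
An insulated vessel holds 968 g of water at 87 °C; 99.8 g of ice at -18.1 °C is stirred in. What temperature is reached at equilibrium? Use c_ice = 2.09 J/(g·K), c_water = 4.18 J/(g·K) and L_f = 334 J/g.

T_f ≈ 70.6 °C

Heat gained plus heat lost sum to zero:
ice -18.1→0 °C: 99.8×2.09×18.1 = 3775.3; latent heat to melt: 99.8×334 = 33333; meltwater 0→T: 99.8×4.18×T = 417.16 T; water cools: 968×4.18×(T − 87) = 4046.2(T − 87)
4463.4 T = 352023 − 37109 = 314914
T ≈ 70.55 °C — above 0 °C, consistent with complete melting.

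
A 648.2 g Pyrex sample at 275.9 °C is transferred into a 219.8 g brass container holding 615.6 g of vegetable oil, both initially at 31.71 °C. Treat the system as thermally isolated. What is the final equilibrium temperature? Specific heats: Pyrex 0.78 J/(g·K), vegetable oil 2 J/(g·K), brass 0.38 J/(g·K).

T_f ≈ 99.5 °C

Energy conservation, ΣQ = 0:
648.2·0.78·(T − 275.9) + 615.6·2·(T − 31.71) + 219.8·0.38·(T − 31.71) = 0
505.6(T − 275.9) + 1231.2(T − 31.71) + 83.52(T − 31.71) = 0
1820.3 T = 181184
T ≈ 99.53 °C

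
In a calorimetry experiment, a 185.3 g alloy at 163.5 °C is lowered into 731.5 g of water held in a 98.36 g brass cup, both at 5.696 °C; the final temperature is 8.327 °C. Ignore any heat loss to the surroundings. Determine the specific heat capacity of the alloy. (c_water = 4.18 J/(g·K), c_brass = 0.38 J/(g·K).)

Conservation of energy gives ΣQ = 0:
185.3·c·(8.327 − 163.5) + 731.5·4.18·(8.327 − 5.696) + 98.36·0.38·(8.327 − 5.696) = 0
-28754 c = -8143.1
c = -8143.1/-28754 ≈ 0.2832 J/(g·K)

c ≈ 0.283 J/(g·K)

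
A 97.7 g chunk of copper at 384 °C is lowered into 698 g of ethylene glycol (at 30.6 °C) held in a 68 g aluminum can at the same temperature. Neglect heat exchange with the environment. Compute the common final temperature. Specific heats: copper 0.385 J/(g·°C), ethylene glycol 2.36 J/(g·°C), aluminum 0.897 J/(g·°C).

T_f ≈ 38.2 °C

Net heat exchanged in the isolated system is zero:
97.7*0.385*(T − 384) + 698*2.36*(T − 30.6) + 68*0.897*(T − 30.6) = 0
1745.9 T = 66717
T ≈ 38.21 °C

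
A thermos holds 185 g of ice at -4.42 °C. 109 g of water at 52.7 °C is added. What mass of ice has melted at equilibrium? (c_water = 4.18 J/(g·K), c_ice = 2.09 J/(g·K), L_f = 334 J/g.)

m_melted ≈ 66.8 g

Water can give up m c ΔT = 109×4.18×52.7 = 24011 J before reaching 0 °C.
Of that, 185×2.09×4.42 = 1709 J goes to bring the ice to 0 °C, leaving 22302 J.
Fully melting the ice requires m_ice L_f = 185×334 = 61790 J.
That's not enough to melt it all — equilibrium is at 0 °C with ice remaining.
m_melt = 22302 / L_f = 66.77 g.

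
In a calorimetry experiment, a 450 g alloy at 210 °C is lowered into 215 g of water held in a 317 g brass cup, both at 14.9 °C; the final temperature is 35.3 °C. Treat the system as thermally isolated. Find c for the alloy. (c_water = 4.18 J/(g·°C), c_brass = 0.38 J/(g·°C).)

Setting the total heat transfer to zero:
450·c·(35.3 − 210) + 215·4.18·(35.3 − 14.9) + 317·0.38·(35.3 − 14.9) = 0
-78615 c = -20791
c = -20791/-78615 ≈ 0.2645 J/(g·°C)

c ≈ 0.264 J/(g·°C)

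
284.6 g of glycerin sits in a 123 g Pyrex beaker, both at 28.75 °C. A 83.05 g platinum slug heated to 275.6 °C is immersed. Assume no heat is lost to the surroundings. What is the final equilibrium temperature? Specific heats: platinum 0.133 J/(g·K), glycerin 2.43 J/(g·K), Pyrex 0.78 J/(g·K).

Setting the total heat transfer to zero:
83.05*0.133*(T − 275.6) + 284.6*2.43*(T − 28.75) + 123*0.78*(T − 28.75) = 0
11.05(T − 275.6) + 691.58(T − 28.75) + 95.94(T − 28.75) = 0
798.56 T = 25685
T ≈ 32.16 °C

T_f ≈ 32.2 °C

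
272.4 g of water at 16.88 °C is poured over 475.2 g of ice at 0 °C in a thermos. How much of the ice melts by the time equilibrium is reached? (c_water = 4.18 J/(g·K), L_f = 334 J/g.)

Water can give up m c ΔT = 272.4·4.18·16.88 = 19220 J before reaching 0 °C.
Fully melting the ice requires m_ice L_f = 475.2·334 = 158717 J.
19220 J < 158717 J, so only part of the ice melts and the system sits at 0 °C.
Mass melted = 19220/334 ≈ 57.55 g.

m_melted ≈ 57.5 g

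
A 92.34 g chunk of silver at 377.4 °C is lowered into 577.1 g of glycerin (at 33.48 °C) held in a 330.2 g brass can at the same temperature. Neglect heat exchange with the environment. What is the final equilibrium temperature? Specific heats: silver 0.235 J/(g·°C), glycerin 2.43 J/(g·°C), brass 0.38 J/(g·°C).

T_f = Σ m_i c_i T_i / Σ m_i c_i:
T_f = (21.7*377.4 + 1402.4*33.48 + 125.48*33.48) / (21.7 + 1402.4 + 125.48)
    = 59341 / 1549.5 ≈ 38.30 °C

T_f ≈ 38.3 °C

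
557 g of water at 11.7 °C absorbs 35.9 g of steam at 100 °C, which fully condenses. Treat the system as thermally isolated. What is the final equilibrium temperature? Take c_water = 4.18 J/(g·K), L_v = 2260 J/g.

T_f ≈ 49.8 °C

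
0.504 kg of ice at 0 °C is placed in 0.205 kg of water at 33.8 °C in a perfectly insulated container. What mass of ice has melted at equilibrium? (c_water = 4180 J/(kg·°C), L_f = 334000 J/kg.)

Heat available from the water dropping to 0 °C: 0.205·4180·33.8 = 28963 J.
Melting all 0.504 kg of ice would need 0.504·334000 = 168336 J.
28963 J < 168336 J, so only part of the ice melts and the system sits at 0 °C.
m_melted·334000 = 28963  ⇒  m_melted ≈ 0.08672 kg.

m_melted ≈ 0.0867 kg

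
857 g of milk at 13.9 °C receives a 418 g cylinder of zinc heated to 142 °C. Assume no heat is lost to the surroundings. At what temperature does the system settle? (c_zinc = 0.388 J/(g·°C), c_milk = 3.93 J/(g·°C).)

Heat gained plus heat lost sum to zero:
418×0.388×(T − 142) + 857×3.93×(T − 13.9) = 0
(162.18 + 3368) T = 162.18×142 + 3368×13.9
T = 69845 / 3530.2 = 19.8 °C

T_f ≈ 19.8 °C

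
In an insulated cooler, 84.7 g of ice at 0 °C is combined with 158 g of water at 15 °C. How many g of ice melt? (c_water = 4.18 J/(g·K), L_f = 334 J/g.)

m_melted ≈ 29.7 g

Heat available from the water dropping to 0 °C: 158·4.18·15 = 9906.6 J.
Melting all 84.7 g of ice would need 84.7·334 = 28290 J.
Since 9906.6 < 28290 J, not all the ice melts; equilibrium is at 0 °C.
Mass melted = 9906.6/334 ≈ 29.66 g.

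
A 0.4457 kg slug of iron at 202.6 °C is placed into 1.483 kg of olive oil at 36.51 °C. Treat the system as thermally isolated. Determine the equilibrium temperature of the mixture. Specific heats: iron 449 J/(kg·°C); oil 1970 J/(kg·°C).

T_f ≈ 47.2 °C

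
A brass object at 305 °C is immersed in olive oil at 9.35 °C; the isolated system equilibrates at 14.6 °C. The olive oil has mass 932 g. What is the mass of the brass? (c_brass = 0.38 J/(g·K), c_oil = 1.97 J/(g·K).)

m ≈ 87.3 g

|Q_brass| = |Q_oil|:
m×0.38×(305 − 14.6) = 932×1.97×(14.6 − 9.35)
110.35 m = 9639.2  ⇒  m ≈ 87.35 g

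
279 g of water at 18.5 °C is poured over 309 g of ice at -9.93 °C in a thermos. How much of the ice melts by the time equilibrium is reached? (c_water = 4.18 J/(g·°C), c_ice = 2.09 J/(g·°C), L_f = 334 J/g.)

m_melted ≈ 45.4 g

Water can give up m c ΔT = 279·4.18·18.5 = 21575 J before reaching 0 °C.
Of that, 309·2.09·9.93 = 6412.9 J goes to bring the ice to 0 °C, leaving 15162 J.
Fully melting the ice requires m_ice L_f = 309·334 = 103206 J.
15162 J < 103206 J, so only part of the ice melts and the system sits at 0 °C.
m_melted·334 = 15162  ⇒  m_melted ≈ 45.4 g.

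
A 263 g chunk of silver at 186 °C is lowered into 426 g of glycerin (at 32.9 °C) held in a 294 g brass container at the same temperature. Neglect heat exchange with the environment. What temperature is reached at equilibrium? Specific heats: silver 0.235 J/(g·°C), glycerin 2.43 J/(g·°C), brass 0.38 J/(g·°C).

T_f ≈ 40.7 °C

Let T be the final temperature. ΣQ_i = 0:
263*0.235*(T − 186) + 426*2.43*(T − 32.9) + 294*0.38*(T − 32.9) = 0
(61.8 + 1035.2 + 111.72) T = 61.8*186 + 1035.2*32.9 + 111.72*32.9
T = 49229 / 1208.7 = 40.7 °C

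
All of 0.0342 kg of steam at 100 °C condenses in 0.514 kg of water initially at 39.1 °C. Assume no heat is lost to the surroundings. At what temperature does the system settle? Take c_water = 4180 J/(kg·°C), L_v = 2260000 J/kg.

Taking heat into each body as positive, Σ m c ΔT = 0:
steam→water at 100 °C releases m L_v = 0.0342×2260000 = 77292
  condensate cools 100→T: 0.0342×4180×(T − 100) = 142.96(T − 100)
  water warms: 0.514×4180×(T − 39.1) = 2148.5(T − 39.1)
2291.5 T = 77292 + 14296 + 84007 = 175595
T ≈ 76.63 °C (< 100 °C, so full condensation is consistent).

T_f ≈ 76.6 °C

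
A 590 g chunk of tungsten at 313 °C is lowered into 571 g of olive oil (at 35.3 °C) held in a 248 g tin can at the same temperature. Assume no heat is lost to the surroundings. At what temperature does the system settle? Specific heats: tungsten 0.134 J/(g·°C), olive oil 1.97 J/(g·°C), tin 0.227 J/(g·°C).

T_f ≈ 52.7 °C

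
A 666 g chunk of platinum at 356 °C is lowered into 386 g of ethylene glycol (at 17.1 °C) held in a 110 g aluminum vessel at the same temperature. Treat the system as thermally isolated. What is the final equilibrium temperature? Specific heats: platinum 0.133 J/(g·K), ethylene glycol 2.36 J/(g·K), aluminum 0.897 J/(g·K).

T_f ≈ 44.4 °C

Let T be the final temperature. ΣQ_i = 0:
666×0.133×(T − 356) + 386×2.36×(T − 17.1) + 110×0.897×(T − 17.1) = 0
88.58(T − 356) + 910.96(T − 17.1) + 98.67(T − 17.1) = 0
(88.58 + 910.96 + 98.67) T = 88.58×356 + 910.96×17.1 + 98.67×17.1
T = 48798/1098.2 ≈ 44.43 °C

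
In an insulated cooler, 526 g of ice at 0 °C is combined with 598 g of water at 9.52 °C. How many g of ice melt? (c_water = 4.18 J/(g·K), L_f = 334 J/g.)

Water can give up m c ΔT = 598·4.18·9.52 = 23797 J before reaching 0 °C.
To melt every bit of ice: 526·334 = 175684 J.
Since 23797 < 175684 J, not all the ice melts; equilibrium is at 0 °C.
m_melt = 23797 / L_f = 71.25 g.

m_melted ≈ 71.2 g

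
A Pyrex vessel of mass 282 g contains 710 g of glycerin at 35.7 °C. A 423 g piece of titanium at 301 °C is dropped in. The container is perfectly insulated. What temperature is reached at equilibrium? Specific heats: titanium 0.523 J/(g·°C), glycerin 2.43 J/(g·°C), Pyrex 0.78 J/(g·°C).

T_f ≈ 62.8 °C

T_f = Σ m_i c_i T_i / Σ m_i c_i:
T_f = (221.23*301 + 1725.3*35.7 + 219.96*35.7) / (221.23 + 1725.3 + 219.96)
    = 136036 / 2166.5 ≈ 62.79 °C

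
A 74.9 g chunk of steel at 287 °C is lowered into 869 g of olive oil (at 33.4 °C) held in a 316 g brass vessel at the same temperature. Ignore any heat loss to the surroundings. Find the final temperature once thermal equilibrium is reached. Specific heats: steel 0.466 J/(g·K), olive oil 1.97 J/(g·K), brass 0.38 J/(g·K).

Heat gained plus heat lost sum to zero:
74.9×0.466×(T − 287) + 869×1.97×(T − 33.4) + 316×0.38×(T − 33.4) = 0
(34.9 + 1711.9 + 120.08) T = 34.9×287 + 1711.9×33.4 + 120.08×33.4
T = 71206 / 1866.9 = 38.1 °C

T_f ≈ 38.1 °C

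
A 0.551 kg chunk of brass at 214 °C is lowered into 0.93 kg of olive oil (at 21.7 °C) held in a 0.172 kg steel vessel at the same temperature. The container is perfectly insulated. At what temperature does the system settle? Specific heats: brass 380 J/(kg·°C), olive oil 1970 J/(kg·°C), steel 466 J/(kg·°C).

Net heat exchanged in the isolated system is zero:
0.551*380*(T − 214) + 0.93*1970*(T − 21.7) + 0.172*466*(T − 21.7) = 0
209.38(T − 214) + 1832.1(T − 21.7) + 80.15(T − 21.7) = 0
(209.38 + 1832.1 + 80.15) T = 209.38*214 + 1832.1*21.7 + 80.15*21.7
T ≈ 40.68 °C

T_f ≈ 40.7 °C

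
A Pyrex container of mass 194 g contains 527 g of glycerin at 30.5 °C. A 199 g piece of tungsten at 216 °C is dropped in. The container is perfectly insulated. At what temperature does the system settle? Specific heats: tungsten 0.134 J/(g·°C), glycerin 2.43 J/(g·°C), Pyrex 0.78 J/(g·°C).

T_f ≈ 33.9 °C

Taking heat into each body as positive, Σ m c ΔT = 0:
199·0.134·(T − 216) + 527·2.43·(T − 30.5) + 194·0.78·(T − 30.5) = 0
26.67(T − 216) + 1280.6(T − 30.5) + 151.32(T − 30.5) = 0
1458.6 T = 49434
T ≈ 33.89 °C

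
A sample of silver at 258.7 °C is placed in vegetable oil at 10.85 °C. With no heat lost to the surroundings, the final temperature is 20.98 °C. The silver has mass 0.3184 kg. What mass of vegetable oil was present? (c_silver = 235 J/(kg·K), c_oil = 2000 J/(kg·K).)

Conservation of energy gives ΣQ = 0:
0.3184×235×(20.98 − 258.7) + m×2000×(20.98 − 10.85) = 0
20260 m = 17787
m = 17787/20260 ≈ 0.8779 kg

m ≈ 0.878 kg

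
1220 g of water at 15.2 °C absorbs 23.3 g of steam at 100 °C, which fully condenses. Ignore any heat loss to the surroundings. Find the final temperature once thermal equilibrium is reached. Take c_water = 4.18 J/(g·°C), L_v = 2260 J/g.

Let T be the final temperature. ΣQ_i = 0:
condense steam: −23.3×2260 = −52658; condensate cools 100→T: 23.3×4.18×(T − 100) = 97.39(T − 100); original water: 5099.6(T − 15.2)
5197 T = 52658 + 9739.4 + 77514 = 139911
T ≈ 26.92 °C (< 100 °C, so full condensation is consistent).

T_f ≈ 26.9 °C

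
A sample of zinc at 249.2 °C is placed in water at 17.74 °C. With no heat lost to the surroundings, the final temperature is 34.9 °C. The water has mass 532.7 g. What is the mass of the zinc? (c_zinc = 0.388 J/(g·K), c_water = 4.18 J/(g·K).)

m ≈ 460 g

Taking heat into each body as positive, Σ m c ΔT = 0:
m·0.388·(34.9 − 249.2) + 532.7·4.18·(34.9 − 17.74) = 0
-83.15 m = -38210
m = -38210/-83.15 ≈ 459.5 g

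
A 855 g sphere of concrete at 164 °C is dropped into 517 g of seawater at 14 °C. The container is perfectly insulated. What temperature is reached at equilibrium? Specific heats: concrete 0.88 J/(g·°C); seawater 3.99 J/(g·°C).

Conservation of energy gives ΣQ = 0:
855*0.88*(T − 164) + 517*3.99*(T − 14) = 0
(752.4 + 2062.8) T = 752.4*164 + 2062.8*14
T = 152273/2815.2 ≈ 54.09 °C

T_f ≈ 54.1 °C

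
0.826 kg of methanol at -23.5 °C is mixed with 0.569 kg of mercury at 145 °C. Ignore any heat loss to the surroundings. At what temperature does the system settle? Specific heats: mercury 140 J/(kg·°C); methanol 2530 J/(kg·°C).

Energy conservation, ΣQ = 0:
0.569·140·(T − 145) + 0.826·2530·(T − (-23.5)) = 0
2169.4 T = -37559
T = -37559 / 2169.4 = -17.3 °C

T_f ≈ -17.3 °C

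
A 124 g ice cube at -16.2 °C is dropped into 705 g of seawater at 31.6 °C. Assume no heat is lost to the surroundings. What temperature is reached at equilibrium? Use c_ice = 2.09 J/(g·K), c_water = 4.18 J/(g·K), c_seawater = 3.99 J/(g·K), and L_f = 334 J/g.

Setting the total heat transfer to zero:
ice -16.2→0 °C: 124·2.09·16.2 = 4198.4; fusion: m_ice L_f = 124·334 = 41416; meltwater 0→T: 124·4.18·T = 518.32 T; seawater cools: 705·3.99·(T − 31.6) = 2813(T − 31.6)
3331.3 T = 88889 − 45614 = 43275
T ≈ 12.99 °C (positive, so assuming full melt was valid).

T_f ≈ 13.0 °C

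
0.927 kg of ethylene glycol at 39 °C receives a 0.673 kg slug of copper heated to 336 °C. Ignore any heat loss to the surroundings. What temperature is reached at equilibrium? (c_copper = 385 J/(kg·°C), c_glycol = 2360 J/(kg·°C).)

T_f ≈ 70.5 °C

Heat gained plus heat lost sum to zero:
0.673×385×(T − 336) + 0.927×2360×(T − 39) = 0
259.11(T − 336) + 2187.7(T − 39) = 0
2446.8 T = 172380
T = 172380 / 2446.8 = 70.5 °C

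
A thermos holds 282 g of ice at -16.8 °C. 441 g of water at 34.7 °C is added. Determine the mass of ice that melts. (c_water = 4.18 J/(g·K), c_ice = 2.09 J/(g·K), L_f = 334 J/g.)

Cooling the water to 0 °C releases 441×4.18×34.7 = 63965 J.
Of that, 282×2.09×16.8 = 9901.6 J goes to bring the ice to 0 °C, leaving 54064 J.
To melt every bit of ice: 282×334 = 94188 J.
54064 J < 94188 J, so only part of the ice melts and the system sits at 0 °C.
m_melted×334 = 54064  ⇒  m_melted ≈ 161.9 g.

m_melted ≈ 162 g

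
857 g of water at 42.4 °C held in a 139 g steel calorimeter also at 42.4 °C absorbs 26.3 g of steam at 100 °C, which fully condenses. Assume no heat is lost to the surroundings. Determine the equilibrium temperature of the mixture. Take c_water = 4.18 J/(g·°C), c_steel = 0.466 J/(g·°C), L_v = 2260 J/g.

T_f ≈ 59.9 °C

Energy balance with sensible and latent terms:
condense steam: −26.3·2260 = −59438; condensate cools 100→T: 26.3·4.18·(T − 100) = 109.93(T − 100); original water: 3582.3(T − 42.4); steel cup: 139·0.466·(T − 42.4) = 64.77(T − 42.4)
3757 T = 59438 + 10993 + 154634 = 225066
T ≈ 59.91 °C (< 100 °C, so full condensation is consistent).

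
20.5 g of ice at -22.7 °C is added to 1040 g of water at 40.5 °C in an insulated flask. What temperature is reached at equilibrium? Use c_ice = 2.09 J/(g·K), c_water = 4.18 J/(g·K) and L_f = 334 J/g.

Setting the total heat transfer to zero:
warm ice to 0 °C: 20.5·2.09·(0 − (-22.7)) = 972.58
  fusion: m_ice L_f = 20.5·334 = 6847
  meltwater 0→T: 20.5·4.18·T = 85.69 T
  water: 4347.2(T − 40.5)
4432.9 T = 176062 − 7819.6 = 168242
T ≈ 37.95 °C (positive, so assuming full melt was valid).

T_f ≈ 38.0 °C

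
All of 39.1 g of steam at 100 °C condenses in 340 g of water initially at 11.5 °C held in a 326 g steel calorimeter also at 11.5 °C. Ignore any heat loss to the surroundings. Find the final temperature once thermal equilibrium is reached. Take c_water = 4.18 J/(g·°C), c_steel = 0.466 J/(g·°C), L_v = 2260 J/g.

Net heat exchanged in the isolated system is zero:
steam→water at 100 °C releases m L_v = 39.1×2260 = 88366; condensate cools 100→T: 39.1×4.18×(T − 100) = 163.44(T − 100); water warms: 340×4.18×(T − 11.5) = 1421.2(T − 11.5); cup: 151.92(T − 11.5)
1736.6 T = 88366 + 16344 + 18091 = 122801
T ≈ 70.72 °C (< 100 °C, so full condensation is consistent).

T_f ≈ 70.7 °C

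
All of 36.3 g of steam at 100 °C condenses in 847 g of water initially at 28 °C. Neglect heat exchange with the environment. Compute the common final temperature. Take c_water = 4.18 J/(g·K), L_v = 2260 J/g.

T_f ≈ 53.2 °C

Energy conservation, ΣQ = 0:
latent heat released on condensation: 36.3·2260 = 82038; condensed water 100 °C→T: 151.73(T − 100); water warms: 847·4.18·(T − 28) = 3540.5(T − 28)
3692.2 T = 82038 + 15173 + 99133 = 196344
T ≈ 53.18 °C (< 100 °C, so full condensation is consistent).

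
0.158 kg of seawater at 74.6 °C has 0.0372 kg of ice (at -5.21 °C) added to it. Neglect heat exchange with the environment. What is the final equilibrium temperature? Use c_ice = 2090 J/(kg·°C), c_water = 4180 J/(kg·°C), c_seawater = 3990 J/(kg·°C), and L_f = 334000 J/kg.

Net heat exchanged in the isolated system is zero:
ice -5.21→0 °C: 0.0372·2090·5.21 = 405.07; fusion: m_ice L_f = 0.0372·334000 = 12425; meltwater 0→T: 0.0372·4180·T = 155.5 T; seawater: 630.42(T − 74.6)
785.92 T = 47029 − 12830 = 34199
T ≈ 43.52 °C — above 0 °C, consistent with complete melting.

T_f ≈ 43.5 °C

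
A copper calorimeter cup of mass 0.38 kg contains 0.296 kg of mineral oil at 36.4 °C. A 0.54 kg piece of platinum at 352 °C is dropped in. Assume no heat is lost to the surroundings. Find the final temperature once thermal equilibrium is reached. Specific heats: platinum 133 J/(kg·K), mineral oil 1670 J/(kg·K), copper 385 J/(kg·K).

T_f ≈ 68.2 °C

Heat gained plus heat lost sum to zero:
0.54×133×(T − 352) + 0.296×1670×(T − 36.4) + 0.38×385×(T − 36.4) = 0
71.82(T − 352) + 494.32(T − 36.4) + 146.3(T − 36.4) = 0
712.44 T = 48599
T ≈ 68.22 °C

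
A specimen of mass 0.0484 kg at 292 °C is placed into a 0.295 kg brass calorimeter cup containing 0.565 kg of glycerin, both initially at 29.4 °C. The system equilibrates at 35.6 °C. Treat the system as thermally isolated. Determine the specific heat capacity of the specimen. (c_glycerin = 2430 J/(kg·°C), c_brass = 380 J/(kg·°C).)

c ≈ 742 J/(kg·°C)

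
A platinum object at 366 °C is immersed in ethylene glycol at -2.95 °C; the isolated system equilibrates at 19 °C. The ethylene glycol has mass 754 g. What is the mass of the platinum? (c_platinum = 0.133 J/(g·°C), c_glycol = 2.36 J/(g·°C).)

Heat lost by the platinum = heat gained by the glycol:
m×0.133×(366 − 19) = 754×2.36×(19 − (-2.95))
46.15 m = 39059  ⇒  m ≈ 846.3 g

m ≈ 846 g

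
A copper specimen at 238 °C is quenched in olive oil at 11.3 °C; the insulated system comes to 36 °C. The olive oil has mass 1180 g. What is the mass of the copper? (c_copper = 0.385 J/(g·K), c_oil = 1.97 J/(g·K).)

m ≈ 738 g

Taking heat into each body as positive, Σ m c ΔT = 0:
m·0.385·(36 − 238) + 1180·1.97·(36 − 11.3) = 0
-77.77 m = -57418
m = -57418/-77.77 ≈ 738.3 g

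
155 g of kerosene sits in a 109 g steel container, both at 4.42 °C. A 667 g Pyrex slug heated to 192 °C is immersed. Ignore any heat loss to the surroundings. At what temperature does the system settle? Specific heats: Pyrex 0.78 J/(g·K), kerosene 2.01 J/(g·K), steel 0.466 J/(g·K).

T_f ≈ 115.0 °C

Setting the total heat transfer to zero:
667·0.78·(T − 192) + 155·2.01·(T − 4.42) + 109·0.466·(T − 4.42) = 0
882.6 T = 101491
T ≈ 114.99 °C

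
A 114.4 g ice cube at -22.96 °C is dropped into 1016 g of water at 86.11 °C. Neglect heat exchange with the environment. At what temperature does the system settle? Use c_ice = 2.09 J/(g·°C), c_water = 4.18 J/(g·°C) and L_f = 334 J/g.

T_f ≈ 68.1 °C

Conservation of energy gives ΣQ = 0:
ice -22.96→0 °C: 114.4×2.09×22.96 = 5489.6; fusion: m_ice L_f = 114.4×334 = 38210; warm the meltwater: 478.19 T; water: 4246.9(T − 86.11)
4725.1 T = 365699 − 43699 = 322000
T ≈ 68.15 °C — above 0 °C, consistent with complete melting.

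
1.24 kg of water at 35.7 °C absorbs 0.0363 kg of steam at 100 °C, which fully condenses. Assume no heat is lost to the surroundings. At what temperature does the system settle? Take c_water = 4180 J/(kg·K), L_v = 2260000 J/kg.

T_f ≈ 52.9 °C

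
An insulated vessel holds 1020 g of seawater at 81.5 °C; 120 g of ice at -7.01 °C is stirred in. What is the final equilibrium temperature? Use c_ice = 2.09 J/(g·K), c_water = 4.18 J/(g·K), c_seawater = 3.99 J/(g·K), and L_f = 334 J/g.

T_f ≈ 63.4 °C

Setting the total heat transfer to zero:
ice -7.01→0 °C: 120×2.09×7.01 = 1758.1
  melt ice: 120×334 = 40080
  meltwater 0→T: 120×4.18×T = 501.6 T
  seawater cools: 1020×3.99×(T − 81.5) = 4069.8(T − 81.5)
4571.4 T = 331689 − 41838 = 289851
T ≈ 63.41 °C. Since T > 0 °C, the all-ice-melts assumption holds.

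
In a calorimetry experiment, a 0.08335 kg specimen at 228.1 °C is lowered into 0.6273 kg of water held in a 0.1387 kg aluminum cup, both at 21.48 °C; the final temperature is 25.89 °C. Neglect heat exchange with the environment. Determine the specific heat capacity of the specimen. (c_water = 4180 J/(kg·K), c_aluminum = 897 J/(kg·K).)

c ≈ 719 J/(kg·K)

Net heat exchanged in the isolated system is zero:
0.08335·c·(25.89 − 228.1) + 0.6273·4180·(25.89 − 21.48) + 0.1387·897·(25.89 − 21.48) = 0
-16.85 c = -12112
c = -12112/-16.85 ≈ 718.6 J/(kg·K)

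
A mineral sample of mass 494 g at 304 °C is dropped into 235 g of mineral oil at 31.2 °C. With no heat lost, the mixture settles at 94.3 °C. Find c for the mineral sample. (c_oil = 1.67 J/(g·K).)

c ≈ 0.239 J/(g·K)

Heat lost by the mineral sample = heat gained by the oil:
494·c·(304 − 94.3) = 235·1.67·(94.3 − 31.2)
103592 c = 24764  ⇒  c ≈ 0.239 J/(g·K)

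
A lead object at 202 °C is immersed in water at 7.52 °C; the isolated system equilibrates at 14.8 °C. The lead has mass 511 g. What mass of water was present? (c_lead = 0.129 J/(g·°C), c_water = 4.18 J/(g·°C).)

m ≈ 406 g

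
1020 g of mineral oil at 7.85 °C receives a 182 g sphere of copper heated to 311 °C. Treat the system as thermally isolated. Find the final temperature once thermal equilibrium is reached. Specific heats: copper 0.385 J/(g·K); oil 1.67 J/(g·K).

T_f ≈ 19.8 °C

Heat lost by the copper equals heat gained by the oil:
182×0.385×(311 − T) = 1020×1.67×(T − 7.85)
70.07(311 − T) = 1703.4(T − 7.85)
1773.5 T = 35163  ⇒  T ≈ 19.83 °C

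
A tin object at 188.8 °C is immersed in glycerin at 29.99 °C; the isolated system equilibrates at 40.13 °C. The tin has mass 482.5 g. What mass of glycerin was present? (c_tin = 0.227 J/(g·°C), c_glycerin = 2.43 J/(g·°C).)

|Q_tin| = |Q_glycerin|:
482.5·0.227·(188.8 − 40.13) = m·2.43·(40.13 − 29.99)
24.64 m = 16283  ⇒  m ≈ 660.8 g

m ≈ 661 g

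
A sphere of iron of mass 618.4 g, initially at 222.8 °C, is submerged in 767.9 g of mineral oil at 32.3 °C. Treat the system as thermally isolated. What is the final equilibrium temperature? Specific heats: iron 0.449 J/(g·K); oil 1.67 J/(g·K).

T_f ≈ 66.2 °C

Setting the total heat transfer to zero:
618.4·0.449·(T − 222.8) + 767.9·1.67·(T − 32.3) = 0
1560.1 T = 103284
T ≈ 66.21 °C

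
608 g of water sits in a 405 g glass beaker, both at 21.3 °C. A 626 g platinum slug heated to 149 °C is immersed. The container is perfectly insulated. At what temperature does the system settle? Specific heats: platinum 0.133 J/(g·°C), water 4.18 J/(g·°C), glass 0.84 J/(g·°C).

T_f ≈ 24.9 °C

Let T be the final temperature. ΣQ_i = 0:
626·0.133·(T − 149) + 608·4.18·(T − 21.3) + 405·0.84·(T − 21.3) = 0
(83.26 + 2541.4 + 340.2) T = 83.26·149 + 2541.4·21.3 + 340.2·21.3
T ≈ 24.89 °C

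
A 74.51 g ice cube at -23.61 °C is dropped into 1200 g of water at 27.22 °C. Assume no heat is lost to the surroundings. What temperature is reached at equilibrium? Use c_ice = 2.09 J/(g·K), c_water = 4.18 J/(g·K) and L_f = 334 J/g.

T_f ≈ 20.3 °C

Energy conservation, ΣQ = 0:
warm ice to 0 °C: 74.51·2.09·(0 − (-23.61)) = 3676.7
  latent heat to melt: 74.51·334 = 24886
  warm the meltwater: 311.45 T
  water: 5016(T − 27.22)
5327.5 T = 136536 − 28563 = 107972
T ≈ 20.27 °C. Since T > 0 °C, the all-ice-melts assumption holds.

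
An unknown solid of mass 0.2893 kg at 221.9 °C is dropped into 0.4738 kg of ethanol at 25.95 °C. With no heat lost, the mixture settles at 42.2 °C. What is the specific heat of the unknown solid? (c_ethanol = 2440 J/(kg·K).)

c ≈ 361 J/(kg·K)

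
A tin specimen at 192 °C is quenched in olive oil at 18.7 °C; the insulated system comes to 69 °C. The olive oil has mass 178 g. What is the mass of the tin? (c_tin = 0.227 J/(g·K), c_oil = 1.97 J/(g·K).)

Conservation of energy gives ΣQ = 0:
m×0.227×(69 − 192) + 178×1.97×(69 − 18.7) = 0
-27.92 m = -17638
m = -17638/-27.92 ≈ 631.7 g

m ≈ 632 g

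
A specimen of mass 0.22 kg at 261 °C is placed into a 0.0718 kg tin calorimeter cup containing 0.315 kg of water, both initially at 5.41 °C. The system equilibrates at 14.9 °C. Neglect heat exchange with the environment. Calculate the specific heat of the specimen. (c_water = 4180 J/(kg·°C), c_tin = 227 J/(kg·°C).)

c ≈ 234 J/(kg·°C)

Taking heat into each body as positive, Σ m c ΔT = 0:
0.22×c×(14.9 − 261) + 0.315×4180×(14.9 − 5.41) + 0.0718×227×(14.9 − 5.41) = 0
-54.14 c = -12650
c = -12650/-54.14 ≈ 233.6 J/(kg·°C)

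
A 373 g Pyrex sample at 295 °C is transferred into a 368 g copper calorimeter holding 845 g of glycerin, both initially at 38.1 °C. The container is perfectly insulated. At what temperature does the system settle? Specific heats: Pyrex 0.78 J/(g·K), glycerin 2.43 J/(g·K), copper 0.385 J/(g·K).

T_f ≈ 68.2 °C

Taking heat into each body as positive, Σ m c ΔT = 0:
373*0.78*(T − 295) + 845*2.43*(T − 38.1) + 368*0.385*(T − 38.1) = 0
2486 T = 169458
T = 169458 / 2486 = 68.2 °C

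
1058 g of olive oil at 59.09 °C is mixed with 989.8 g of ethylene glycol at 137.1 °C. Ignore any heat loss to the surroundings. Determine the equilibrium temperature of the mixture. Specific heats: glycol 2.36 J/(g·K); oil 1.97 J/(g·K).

T_f ≈ 100.3 °C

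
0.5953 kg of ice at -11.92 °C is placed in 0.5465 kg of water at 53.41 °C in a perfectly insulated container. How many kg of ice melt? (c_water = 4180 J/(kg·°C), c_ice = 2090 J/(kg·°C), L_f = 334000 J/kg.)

Water can give up m c ΔT = 0.5465×4180×53.41 = 122008 J before reaching 0 °C.
Of that, 0.5953×2090×11.92 = 14831 J goes to bring the ice to 0 °C, leaving 107178 J.
Fully melting the ice requires m_ice L_f = 0.5953×334000 = 198830 J.
107178 J < 198830 J, so only part of the ice melts and the system sits at 0 °C.
m_melt = 107178 / L_f = 0.3209 kg.

m_melted ≈ 0.321 kg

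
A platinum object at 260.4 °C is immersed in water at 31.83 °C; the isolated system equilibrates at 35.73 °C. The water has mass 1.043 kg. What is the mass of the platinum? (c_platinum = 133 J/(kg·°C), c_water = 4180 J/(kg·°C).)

m ≈ 0.569 kg

Heat lost by the platinum = heat gained by the water:
m×133×(260.4 − 35.73) = 1.043×4180×(35.73 − 31.83)
29881 m = 17003  ⇒  m ≈ 0.569 kg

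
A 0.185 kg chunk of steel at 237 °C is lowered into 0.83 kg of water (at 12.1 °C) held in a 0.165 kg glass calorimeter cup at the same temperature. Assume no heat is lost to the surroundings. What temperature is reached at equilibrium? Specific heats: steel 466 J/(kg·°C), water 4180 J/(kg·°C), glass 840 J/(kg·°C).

T_f ≈ 17.3 °C

T_f is the heat-capacity-weighted average of the initial temperatures:
T_f = (86.21·237 + 3469.4·12.1 + 138.6·12.1) / (86.21 + 3469.4 + 138.6)
    = 64089 / 3694.2 ≈ 17.35 °C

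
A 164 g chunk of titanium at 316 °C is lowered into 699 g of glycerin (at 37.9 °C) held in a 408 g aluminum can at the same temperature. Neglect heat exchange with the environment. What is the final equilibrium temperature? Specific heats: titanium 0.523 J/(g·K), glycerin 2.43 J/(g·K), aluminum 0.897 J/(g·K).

Taking heat into each body as positive, Σ m c ΔT = 0:
164·0.523·(T − 316) + 699·2.43·(T − 37.9) + 408·0.897·(T − 37.9) = 0
(85.77 + 1698.6 + 365.98) T = 85.77·316 + 1698.6·37.9 + 365.98·37.9
T = 105350/2150.3 ≈ 48.99 °C

T_f ≈ 49.0 °C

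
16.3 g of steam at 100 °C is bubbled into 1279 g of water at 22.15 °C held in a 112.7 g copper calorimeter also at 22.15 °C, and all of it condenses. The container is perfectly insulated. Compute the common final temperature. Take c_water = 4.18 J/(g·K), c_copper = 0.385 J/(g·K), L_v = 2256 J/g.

T_f ≈ 29.9 °C

Energy conservation, ΣQ = 0:
steam→water at 100 °C releases m L_v = 16.3×2256 = 36773; condensate cools 100→T: 16.3×4.18×(T − 100) = 68.13(T − 100); original water: 5346.2(T − 22.15); copper cup: 112.7×0.385×(T − 22.15) = 43.39(T − 22.15)
5457.7 T = 36773 + 6813.4 + 119380 = 162966
T ≈ 29.86 °C — below 100 °C, confirming all the steam condensed.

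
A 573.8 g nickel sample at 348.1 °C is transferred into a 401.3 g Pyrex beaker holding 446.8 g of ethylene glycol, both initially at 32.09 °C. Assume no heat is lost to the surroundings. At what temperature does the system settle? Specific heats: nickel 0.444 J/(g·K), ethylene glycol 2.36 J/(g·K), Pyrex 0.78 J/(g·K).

T_f ≈ 81.7 °C

Heat gained plus heat lost sum to zero:
573.8*0.444*(T − 348.1) + 446.8*2.36*(T − 32.09) + 401.3*0.78*(T − 32.09) = 0
254.77(T − 348.1) + 1054.4(T − 32.09) + 313.01(T − 32.09) = 0
(254.77 + 1054.4 + 313.01) T = 254.77*348.1 + 1054.4*32.09 + 313.01*32.09
T = 132566/1622.2 ≈ 81.72 °C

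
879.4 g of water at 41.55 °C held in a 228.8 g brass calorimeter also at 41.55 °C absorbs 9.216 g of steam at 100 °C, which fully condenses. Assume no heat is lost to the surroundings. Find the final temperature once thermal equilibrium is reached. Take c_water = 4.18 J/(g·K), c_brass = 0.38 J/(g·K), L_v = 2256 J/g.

T_f ≈ 47.6 °C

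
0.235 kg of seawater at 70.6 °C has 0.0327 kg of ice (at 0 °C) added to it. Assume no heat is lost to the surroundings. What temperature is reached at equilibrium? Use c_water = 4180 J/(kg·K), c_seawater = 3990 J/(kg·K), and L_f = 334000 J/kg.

Let T be the final temperature. ΣQ_i = 0:
melt ice: 0.0327·334000 = 10922; meltwater 0→T: 0.0327·4180·T = 136.69 T; seawater cools: 0.235·3990·(T − 70.6) = 937.65(T − 70.6)
1074.3 T = 66198 − 10922 = 55276
T ≈ 51.45 °C — above 0 °C, consistent with complete melting.

T_f ≈ 51.5 °C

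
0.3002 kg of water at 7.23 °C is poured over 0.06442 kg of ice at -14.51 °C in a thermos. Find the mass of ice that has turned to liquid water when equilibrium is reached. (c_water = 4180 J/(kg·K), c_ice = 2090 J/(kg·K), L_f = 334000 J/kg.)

m_melted ≈ 0.0213 kg

Cooling the water to 0 °C releases 0.3002×4180×7.23 = 9072.5 J.
Of that, 0.06442×2090×14.51 = 1953.6 J goes to bring the ice to 0 °C, leaving 7118.9 J.
Fully melting the ice requires m_ice L_f = 0.06442×334000 = 21516 J.
Since 7118.9 < 21516 J, not all the ice melts; equilibrium is at 0 °C.
m_melted×334000 = 7118.9  ⇒  m_melted ≈ 0.02131 kg.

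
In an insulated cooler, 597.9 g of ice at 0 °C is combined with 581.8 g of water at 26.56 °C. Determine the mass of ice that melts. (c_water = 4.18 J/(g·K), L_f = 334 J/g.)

Heat available from the water dropping to 0 °C: 581.8·4.18·26.56 = 64592 J.
To melt every bit of ice: 597.9·334 = 199699 J.
That's not enough to melt it all — equilibrium is at 0 °C with ice remaining.
m_melted·334 = 64592  ⇒  m_melted ≈ 193.4 g.

m_melted ≈ 193 g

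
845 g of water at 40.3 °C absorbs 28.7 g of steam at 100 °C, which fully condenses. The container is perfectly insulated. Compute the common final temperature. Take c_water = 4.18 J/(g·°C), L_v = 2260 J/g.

Sum of m c ΔT and latent-heat terms is zero:
latent heat released on condensation: 28.7·2260 = 64862; condensate cools 100→T: 28.7·4.18·(T − 100) = 119.97(T − 100); water warms: 845·4.18·(T − 40.3) = 3532.1(T − 40.3)
3652.1 T = 64862 + 11997 + 142344 = 219202
T ≈ 60.02 °C — below 100 °C, confirming all the steam condensed.

T_f ≈ 60.0 °C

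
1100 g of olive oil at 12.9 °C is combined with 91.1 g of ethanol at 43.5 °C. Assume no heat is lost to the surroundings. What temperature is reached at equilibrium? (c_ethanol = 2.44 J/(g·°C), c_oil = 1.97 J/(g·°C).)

Energy conservation, ΣQ = 0:
91.1·2.44·(T − 43.5) + 1100·1.97·(T − 12.9) = 0
222.28(T − 43.5) + 2167(T − 12.9) = 0
(222.28 + 2167) T = 222.28·43.5 + 2167·12.9
T = 37624/2389.3 ≈ 15.75 °C

T_f ≈ 15.7 °C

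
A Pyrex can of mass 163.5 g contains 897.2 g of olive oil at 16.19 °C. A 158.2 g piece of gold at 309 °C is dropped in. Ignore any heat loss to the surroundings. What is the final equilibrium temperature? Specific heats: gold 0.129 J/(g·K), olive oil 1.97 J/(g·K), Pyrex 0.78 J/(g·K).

T_f ≈ 19.3 °C

Net heat exchanged in the isolated system is zero:
158.2×0.129×(T − 309) + 897.2×1.97×(T − 16.19) + 163.5×0.78×(T − 16.19) = 0
1915.4 T = 36986
T ≈ 19.31 °C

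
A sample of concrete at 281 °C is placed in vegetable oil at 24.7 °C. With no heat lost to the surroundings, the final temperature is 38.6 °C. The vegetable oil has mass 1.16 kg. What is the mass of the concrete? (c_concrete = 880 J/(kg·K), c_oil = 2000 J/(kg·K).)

m ≈ 0.151 kg

Heat lost by the concrete = heat gained by the oil:
m×880×(281 − 38.6) = 1.16×2000×(38.6 − 24.7)
213312 m = 32248  ⇒  m ≈ 0.1512 kg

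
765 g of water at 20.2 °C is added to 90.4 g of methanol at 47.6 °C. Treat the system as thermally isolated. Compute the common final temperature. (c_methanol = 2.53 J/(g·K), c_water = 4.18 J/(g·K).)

T_f ≈ 22.0 °C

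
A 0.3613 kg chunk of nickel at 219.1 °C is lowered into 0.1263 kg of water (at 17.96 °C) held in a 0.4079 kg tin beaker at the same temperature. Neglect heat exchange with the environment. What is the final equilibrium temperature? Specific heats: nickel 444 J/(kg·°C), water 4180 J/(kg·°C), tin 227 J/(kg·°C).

Net heat exchanged in the isolated system is zero:
0.3613*444*(T − 219.1) + 0.1263*4180*(T − 17.96) + 0.4079*227*(T − 17.96) = 0
(160.42 + 527.93 + 92.59) T = 160.42*219.1 + 527.93*17.96 + 92.59*17.96
T ≈ 59.28 °C

T_f ≈ 59.3 °C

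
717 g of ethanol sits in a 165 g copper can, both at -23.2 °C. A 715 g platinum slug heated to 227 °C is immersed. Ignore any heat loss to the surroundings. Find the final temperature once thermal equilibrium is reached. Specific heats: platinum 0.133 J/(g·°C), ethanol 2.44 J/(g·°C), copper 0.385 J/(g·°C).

T_f ≈ -10.7 °C

Heat gained plus heat lost sum to zero:
715×0.133×(T − 227) + 717×2.44×(T − (-23.2)) + 165×0.385×(T − (-23.2)) = 0
1908.1 T = -20475
T = -20475/1908.1 ≈ -10.73 °C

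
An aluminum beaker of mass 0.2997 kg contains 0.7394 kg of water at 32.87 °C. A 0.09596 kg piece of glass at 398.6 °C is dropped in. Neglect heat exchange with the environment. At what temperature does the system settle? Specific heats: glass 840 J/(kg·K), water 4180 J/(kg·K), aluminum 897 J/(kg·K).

T_f ≈ 41.4 °C

Net heat exchanged in the isolated system is zero:
0.09596*840*(T − 398.6) + 0.7394*4180*(T − 32.87) + 0.2997*897*(T − 32.87) = 0
80.61(T − 398.6) + 3090.7(T − 32.87) + 268.83(T − 32.87) = 0
(80.61 + 3090.7 + 268.83) T = 80.61*398.6 + 3090.7*32.87 + 268.83*32.87
T = 142557 / 3440.1 = 41.4 °C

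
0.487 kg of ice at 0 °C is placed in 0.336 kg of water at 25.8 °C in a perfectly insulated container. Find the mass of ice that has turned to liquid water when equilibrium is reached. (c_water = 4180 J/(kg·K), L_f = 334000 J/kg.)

m_melted ≈ 0.108 kg

Cooling the water to 0 °C releases 0.336·4180·25.8 = 36236 J.
To melt every bit of ice: 0.487·334000 = 162658 J.
36236 J < 162658 J, so only part of the ice melts and the system sits at 0 °C.
m_melt = 36236 / L_f = 0.1085 kg.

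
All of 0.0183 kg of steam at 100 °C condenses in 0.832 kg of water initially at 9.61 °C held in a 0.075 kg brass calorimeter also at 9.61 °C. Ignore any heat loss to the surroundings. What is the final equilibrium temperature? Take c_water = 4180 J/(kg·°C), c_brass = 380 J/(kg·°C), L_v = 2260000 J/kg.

T_f ≈ 23.1 °C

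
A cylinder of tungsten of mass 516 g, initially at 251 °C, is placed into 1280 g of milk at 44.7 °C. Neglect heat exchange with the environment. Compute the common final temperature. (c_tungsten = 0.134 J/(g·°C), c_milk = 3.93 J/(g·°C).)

T_f ≈ 47.5 °C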